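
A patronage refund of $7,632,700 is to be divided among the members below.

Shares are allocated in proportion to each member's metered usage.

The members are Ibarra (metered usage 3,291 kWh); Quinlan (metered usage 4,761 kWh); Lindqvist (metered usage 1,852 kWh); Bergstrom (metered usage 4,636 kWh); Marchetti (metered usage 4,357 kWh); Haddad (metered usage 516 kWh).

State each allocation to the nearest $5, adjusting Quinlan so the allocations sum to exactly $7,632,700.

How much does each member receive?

Ibarra: $1,293,940 · Quinlan: $1,871,900 · Lindqvist: $728,160 · Bergstrom: $1,822,760 · Marchetti: $1,713,060 · Haddad: $202,880

Total metered usage = 19,413.
Proportional shares: Ibarra 3,291/19,413 × $7,632,700 = 1,293,937.86; Quinlan 4,761/19,413 × $7,632,700 = 1,871,904.64; Lindqvist 1,852/19,413 × $7,632,700 = 728,159.50; Bergstrom 4,636/19,413 × $7,632,700 = 1,822,757.80; Marchetti 4,357/19,413 × $7,632,700 = 1,713,062.07; Haddad 516/19,413 × $7,632,700 = 202,878.13.
Rounded to nearest $5: Ibarra $1,293,940; Quinlan $1,871,905; Lindqvist $728,160; Bergstrom $1,822,760; Marchetti $1,713,060; Haddad $202,880. Sum = $7,632,705.
Difference $7,632,700 − $7,632,705 = −$5 applied to Quinlan: Quinlan becomes $1,871,900.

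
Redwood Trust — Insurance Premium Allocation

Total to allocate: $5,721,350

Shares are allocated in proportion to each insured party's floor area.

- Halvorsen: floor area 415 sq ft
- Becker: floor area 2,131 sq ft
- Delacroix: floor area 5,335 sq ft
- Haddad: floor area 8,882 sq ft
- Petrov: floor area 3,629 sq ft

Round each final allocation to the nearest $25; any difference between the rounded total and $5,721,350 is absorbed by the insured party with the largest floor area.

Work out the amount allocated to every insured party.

Combined floor area = 415 + 2,131 + 5,335 + 8,882 + 3,629 = 20,392.
Unrounded shares: Halvorsen 116,435.87; Becker 597,891.18; Delacroix 1,496,832.20; Haddad 2,492,008.17; Petrov 1,018,182.58.
At nearest $25: Halvorsen $116,425; Becker $597,900; Delacroix $1,496,825; Haddad $2,492,000; Petrov $1,018,175. Sum = $5,721,325.
Difference $5,721,350 − $5,721,325 = +$25 applied to largest floor area (Haddad): Haddad becomes $2,492,025.

Halvorsen: $116,425 | Becker: $597,900 | Delacroix: $1,496,825 | Haddad: $2,492,025 | Petrov: $1,018,175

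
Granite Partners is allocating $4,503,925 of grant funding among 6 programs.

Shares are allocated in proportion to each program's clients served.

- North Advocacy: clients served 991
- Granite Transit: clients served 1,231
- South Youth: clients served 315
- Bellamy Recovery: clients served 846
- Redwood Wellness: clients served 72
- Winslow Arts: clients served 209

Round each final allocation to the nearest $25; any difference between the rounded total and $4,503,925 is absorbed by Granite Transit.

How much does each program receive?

Total clients served = 3,664.
Unrounded shares: North Advocacy 991/3,664 × $4,503,925 = 1,218,174.04; Granite Transit 1,231/3,664 × $4,503,925 = 1,513,190.96; South Youth 315/3,664 × $4,503,925 = 387,209.71; Bellamy Recovery 846/3,664 × $4,503,925 = 1,039,934.65; Redwood Wellness 72/3,664 × $4,503,925 = 88,505.08; Winslow Arts 209/3,664 × $4,503,925 = 256,910.57.
At nearest $25: North Advocacy $1,218,175; Granite Transit $1,513,200; South Youth $387,200; Bellamy Recovery $1,039,925; Redwood Wellness $88,500; Winslow Arts $256,900. Sum = $4,503,900.
Difference $4,503,925 − $4,503,900 = +$25 applied to Granite Transit: Granite Transit becomes $1,513,225.

North Advocacy: $1,218,175; Granite Transit: $1,513,225; South Youth: $387,200; Bellamy Recovery: $1,039,925; Redwood Wellness: $88,500; Winslow Arts: $256,900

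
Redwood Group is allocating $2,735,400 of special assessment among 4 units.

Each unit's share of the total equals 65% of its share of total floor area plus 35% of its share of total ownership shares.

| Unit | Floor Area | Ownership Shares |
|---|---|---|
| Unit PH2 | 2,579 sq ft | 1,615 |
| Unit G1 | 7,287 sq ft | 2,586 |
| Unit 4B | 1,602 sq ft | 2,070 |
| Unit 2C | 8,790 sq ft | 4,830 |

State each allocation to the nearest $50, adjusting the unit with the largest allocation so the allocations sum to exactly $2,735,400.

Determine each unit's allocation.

Floor area total 20,258; ownership shares total 11,101.
Combined weights (65% floor area + 35% ownership shares): Unit PH2 0.1337; Unit G1 0.3153; Unit 4B 0.1167; Unit 2C 0.4343.
Pro-rata amounts: Unit PH2 365,637.80; Unit G1 862,593.42; Unit 4B 319,129.01; Unit 2C 1,188,039.76.
At nearest $50: Unit PH2 $365,650; Unit G1 $862,600; Unit 4B $319,150; Unit 2C $1,188,050. Sum = $2,735,450.
Difference $2,735,400 − $2,735,450 = −$50 applied to largest allocation (Unit 2C): Unit 2C becomes $1,188,000.

Unit PH2: $365,650 · Unit G1: $862,600 · Unit 4B: $319,150 · Unit 2C: $1,188,000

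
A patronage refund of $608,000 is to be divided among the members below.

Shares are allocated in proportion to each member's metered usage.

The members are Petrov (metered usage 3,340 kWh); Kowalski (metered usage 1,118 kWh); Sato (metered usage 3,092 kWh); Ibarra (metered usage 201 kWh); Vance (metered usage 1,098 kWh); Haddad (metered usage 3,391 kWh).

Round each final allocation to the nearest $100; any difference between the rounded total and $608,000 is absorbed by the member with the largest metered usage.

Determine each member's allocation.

Metered usage total: 3,340 + 1,118 + 3,092 + 201 + 1,098 + 3,391 = 12,240.
Proportional shares: Petrov 165,908.50; Kowalski 55,534.64; Sato 153,589.54; Ibarra 9,984.31; Vance 54,541.18; Haddad 168,441.83.
After rounding ($100): Petrov $165,900; Kowalski $55,500; Sato $153,600; Ibarra $10,000; Vance $54,500; Haddad $168,400. Sum = $607,900.
Difference $608,000 − $607,900 = +$100 applied to largest metered usage (Haddad): Haddad becomes $168,500.

Petrov: $165,900; Kowalski: $55,500; Sato: $153,600; Ibarra: $10,000; Vance: $54,500; Haddad: $168,500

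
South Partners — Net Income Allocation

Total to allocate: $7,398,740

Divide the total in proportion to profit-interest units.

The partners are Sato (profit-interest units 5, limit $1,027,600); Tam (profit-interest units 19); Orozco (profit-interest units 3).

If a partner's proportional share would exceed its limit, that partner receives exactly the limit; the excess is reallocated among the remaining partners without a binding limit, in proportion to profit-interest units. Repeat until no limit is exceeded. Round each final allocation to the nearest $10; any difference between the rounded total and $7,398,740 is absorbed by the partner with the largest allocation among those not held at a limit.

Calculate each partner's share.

Total profit-interest units = 27.
Pro-rata shares before constraints: Sato 1,370,137.04; Tam 5,206,520.74; Orozco 822,082.22.
Cap binds for Sato ($1,027,600); residual $6,371,140 reallocated over remaining profit-interest units 22.
Redistributed shares: Tam 5,502,348.18 → $5,502,350; Orozco 868,791.82 → $868,790.

Sato: $1,027,600 · Tam: $5,502,350 · Orozco: $868,790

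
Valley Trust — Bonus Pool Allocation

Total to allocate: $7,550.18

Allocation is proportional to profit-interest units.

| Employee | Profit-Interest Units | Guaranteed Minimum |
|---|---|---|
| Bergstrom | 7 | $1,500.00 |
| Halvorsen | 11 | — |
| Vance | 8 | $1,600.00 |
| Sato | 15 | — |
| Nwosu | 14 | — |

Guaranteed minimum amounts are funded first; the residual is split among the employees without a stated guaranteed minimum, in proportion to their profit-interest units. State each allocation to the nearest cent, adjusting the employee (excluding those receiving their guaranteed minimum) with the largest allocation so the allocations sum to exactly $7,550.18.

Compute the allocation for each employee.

Guaranteed amounts: Bergstrom $1,500.00; Vance $1,600.00. Balance $4,450.18.
Balance split over remaining profit-interest units 40: Halvorsen 1,223.7995 → $1,223.80; Sato 1,668.8175 → $1,668.82; Nwosu 1,557.5630 → $1,557.56.

Bergstrom: $1,500.00 | Halvorsen: $1,223.80 | Vance: $1,600.00 | Sato: $1,668.82 | Nwosu: $1,557.56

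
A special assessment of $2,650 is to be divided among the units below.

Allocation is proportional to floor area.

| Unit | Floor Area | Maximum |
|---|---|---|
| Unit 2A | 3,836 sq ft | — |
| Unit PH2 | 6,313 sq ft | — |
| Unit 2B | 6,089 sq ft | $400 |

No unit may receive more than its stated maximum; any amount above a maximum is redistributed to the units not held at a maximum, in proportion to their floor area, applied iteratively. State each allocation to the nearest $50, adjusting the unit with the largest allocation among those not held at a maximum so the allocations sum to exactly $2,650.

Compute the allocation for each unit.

Unit 2A: $850 · Unit PH2: $1,400 · Unit 2B: $400

Sum of floor area: 16,238.
Unconstrained shares: Unit 2A 626.03; Unit PH2 1,030.27; Unit 2B 993.71.
Held at cap: Unit 2B ($400); balance $2,250 reallocated over remaining floor area 10,149.
Redistributed shares: Unit 2A 850.43 → $850; Unit PH2 1,399.57 → $1,400.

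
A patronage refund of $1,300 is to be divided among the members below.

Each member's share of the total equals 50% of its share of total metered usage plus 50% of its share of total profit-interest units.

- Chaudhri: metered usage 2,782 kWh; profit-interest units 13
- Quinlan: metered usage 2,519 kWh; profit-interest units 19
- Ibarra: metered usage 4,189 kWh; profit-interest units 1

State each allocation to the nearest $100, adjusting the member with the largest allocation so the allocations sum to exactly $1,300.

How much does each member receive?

Chaudhri: $400 | Quinlan: $600 | Ibarra: $300

Metered usage total 9,490; profit-interest units total 33.
Combined weights (50% metered usage + 50% profit-interest units): Chaudhri 0.3435; Quinlan 0.4206; Ibarra 0.2359.
Proportional shares: Chaudhri 446.61; Quinlan 546.78; Ibarra 306.61.
After rounding ($100): Chaudhri $400; Quinlan $500; Ibarra $300. Sum = $1,200.
Difference $1,300 − $1,200 = +$100 applied to largest allocation (Quinlan): Quinlan becomes $600.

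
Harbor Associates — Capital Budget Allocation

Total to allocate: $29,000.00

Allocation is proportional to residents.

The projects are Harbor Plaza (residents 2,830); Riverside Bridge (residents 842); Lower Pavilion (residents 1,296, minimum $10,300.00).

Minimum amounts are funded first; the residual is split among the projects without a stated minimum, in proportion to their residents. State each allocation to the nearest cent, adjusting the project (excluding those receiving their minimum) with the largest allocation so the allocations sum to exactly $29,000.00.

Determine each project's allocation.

Harbor Plaza: $14,412.04 · Riverside Bridge: $4,287.96 · Lower Pavilion: $10,300.00

Minimums first: Lower Pavilion $10,300.00. Remaining pool $18,700.00.
Remaining pool split over remaining residents 3,672: Harbor Plaza 14,412.0370 → $14,412.04; Riverside Bridge 4,287.9630 → $4,287.96.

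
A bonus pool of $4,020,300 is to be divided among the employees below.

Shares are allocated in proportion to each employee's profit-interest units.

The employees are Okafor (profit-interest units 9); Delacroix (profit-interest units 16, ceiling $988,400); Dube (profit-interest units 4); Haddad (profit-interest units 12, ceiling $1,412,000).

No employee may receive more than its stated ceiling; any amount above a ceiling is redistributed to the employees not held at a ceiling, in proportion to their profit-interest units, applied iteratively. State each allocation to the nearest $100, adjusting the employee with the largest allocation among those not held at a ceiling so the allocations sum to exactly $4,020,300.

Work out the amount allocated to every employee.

Okafor: $1,121,500 | Delacroix: $988,400 | Dube: $498,400 | Haddad: $1,412,000

Total profit-interest units = 41.
Pro-rata shares before constraints: Okafor 882,504.88; Delacroix 1,568,897.56; Dube 392,224.39; Haddad 1,176,673.17.
Held at cap: Delacroix ($988,400); residual $3,031,900 reallocated over remaining profit-interest units 25.
Held at cap: Haddad ($1,412,000); residual $1,619,900 reallocated over remaining profit-interest units 13.
Redistributed shares: Okafor 1,121,469.23 → $1,121,500; Dube 498,430.77 → $498,400.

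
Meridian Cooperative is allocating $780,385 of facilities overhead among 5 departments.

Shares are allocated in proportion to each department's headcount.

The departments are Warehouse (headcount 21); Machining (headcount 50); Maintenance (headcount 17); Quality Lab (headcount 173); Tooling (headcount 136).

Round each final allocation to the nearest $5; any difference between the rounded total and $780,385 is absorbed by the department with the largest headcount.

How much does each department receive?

Warehouse: $41,280; Machining: $98,285; Maintenance: $33,415; Quality Lab: $340,070; Tooling: $267,335

Combined headcount = 21 + 50 + 17 + 173 + 136 = 397.
Proportional shares: Warehouse 41,279.81; Machining 98,285.26; Maintenance 33,416.99; Quality Lab 340,067.02; Tooling 267,335.92.
Rounded to nearest $5: Warehouse $41,280; Machining $98,285; Maintenance $33,415; Quality Lab $340,065; Tooling $267,335. Sum = $780,380.
Difference $780,385 − $780,380 = +$5 applied to largest headcount (Quality Lab): Quality Lab becomes $340,070.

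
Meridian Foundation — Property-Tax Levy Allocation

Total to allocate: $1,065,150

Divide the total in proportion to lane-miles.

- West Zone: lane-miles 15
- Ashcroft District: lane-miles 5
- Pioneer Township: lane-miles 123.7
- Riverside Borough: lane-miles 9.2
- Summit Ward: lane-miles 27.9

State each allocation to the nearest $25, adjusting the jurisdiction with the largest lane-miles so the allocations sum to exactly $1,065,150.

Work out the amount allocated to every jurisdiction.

Sum of lane-miles: 15 + 5 + 123.7 + 9.2 + 27.9 = 180.8.
Raw shares: West Zone 88,369.75; Ashcroft District 29,456.58; Pioneer Township 728,755.84; Riverside Borough 54,200.11; Summit Ward 164,367.73.
After rounding ($25): West Zone $88,375; Ashcroft District $29,450; Pioneer Township $728,750; Riverside Borough $54,200; Summit Ward $164,375. Sum = $1,065,150.
Sum already equals the total — no adjustment.

West Zone: $88,375 | Ashcroft District: $29,450 | Pioneer Township: $728,750 | Riverside Borough: $54,200 | Summit Ward: $164,375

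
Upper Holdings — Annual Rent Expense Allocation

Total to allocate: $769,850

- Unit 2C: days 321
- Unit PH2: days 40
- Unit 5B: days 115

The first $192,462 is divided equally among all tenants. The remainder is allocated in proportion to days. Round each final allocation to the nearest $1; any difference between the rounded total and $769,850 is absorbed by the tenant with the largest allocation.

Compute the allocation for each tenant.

$192,462 shared equally gives $64,154 per tenant.
Remainder $577,388 by days (total 476): Unit 2C 389,373.00 → $389,373; Unit PH2 48,520.00 → $48,520; Unit 5B 139,495.00 → $139,495.
Totals: Unit 2C $64,154 + $389,373 = $453,527; Unit PH2 $64,154 + $48,520 = $112,674; Unit 5B $64,154 + $139,495 = $203,649.

Unit 2C: $453,527; Unit PH2: $112,674; Unit 5B: $203,649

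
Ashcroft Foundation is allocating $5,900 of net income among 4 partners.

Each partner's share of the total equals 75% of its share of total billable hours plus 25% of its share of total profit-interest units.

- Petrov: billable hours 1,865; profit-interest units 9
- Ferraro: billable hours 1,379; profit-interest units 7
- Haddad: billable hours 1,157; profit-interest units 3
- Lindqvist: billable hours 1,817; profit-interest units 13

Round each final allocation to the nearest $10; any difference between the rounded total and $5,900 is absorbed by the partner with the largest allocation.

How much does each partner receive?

Billable hours total 6,218; profit-interest units total 32.
Blended shares (75% billable hours + 25% profit-interest units): Petrov 0.2953; Ferraro 0.2210; Haddad 0.1630; Lindqvist 0.3207.
Unrounded shares: Petrov 1,742.06; Ferraro 1,304.01; Haddad 961.65; Lindqvist 1,892.28.
Rounded to nearest $10: Petrov $1,740; Ferraro $1,300; Haddad $960; Lindqvist $1,890. Sum = $5,890.
Difference $5,900 − $5,890 = +$10 applied to largest allocation (Lindqvist): Lindqvist becomes $1,900.

Petrov: $1,740 | Ferraro: $1,300 | Haddad: $960 | Lindqvist: $1,900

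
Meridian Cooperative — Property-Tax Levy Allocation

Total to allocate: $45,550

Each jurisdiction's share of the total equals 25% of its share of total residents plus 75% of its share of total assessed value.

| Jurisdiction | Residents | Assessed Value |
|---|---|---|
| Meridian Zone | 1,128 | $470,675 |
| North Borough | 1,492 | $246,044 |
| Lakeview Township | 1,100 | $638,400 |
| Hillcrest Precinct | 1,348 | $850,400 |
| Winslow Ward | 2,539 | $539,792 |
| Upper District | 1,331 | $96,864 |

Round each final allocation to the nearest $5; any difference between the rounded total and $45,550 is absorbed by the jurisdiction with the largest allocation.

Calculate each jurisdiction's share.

Residents total 8,938; assessed value total 2,842,175.
Composite weights (25% residents + 75% assessed value): Meridian Zone 0.1558; North Borough 0.1067; Lakeview Township 0.1992; Hillcrest Precinct 0.2621; Winslow Ward 0.2135; Upper District 0.0628.
Pro-rata amounts: Meridian Zone 7,094.57; North Borough 4,858.30; Lakeview Township 9,074.93; Hillcrest Precinct 11,939.10; Winslow Ward 9,723.04; Upper District 2,860.06.
Rounded to nearest $5: Meridian Zone $7,095; North Borough $4,860; Lakeview Township $9,075; Hillcrest Precinct $11,940; Winslow Ward $9,725; Upper District $2,860. Sum = $45,555.
Difference $45,550 − $45,555 = −$5 applied to largest allocation (Hillcrest Precinct): Hillcrest Precinct becomes $11,935.

Meridian Zone: $7,095 · North Borough: $4,860 · Lakeview Township: $9,075 · Hillcrest Precinct: $11,935 · Winslow Ward: $9,725 · Upper District: $2,860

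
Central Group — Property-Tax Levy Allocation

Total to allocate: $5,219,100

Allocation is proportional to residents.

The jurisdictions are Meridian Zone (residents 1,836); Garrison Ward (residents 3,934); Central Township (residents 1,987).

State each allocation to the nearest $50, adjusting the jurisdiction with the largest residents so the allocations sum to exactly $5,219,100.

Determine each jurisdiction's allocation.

Combined residents = 1,836 + 3,934 + 1,987 = 7,757.
Raw shares: Meridian Zone 1,235,305.87; Garrison Ward 2,646,891.76; Central Township 1,336,902.37.
Rounded to nearest $50: Meridian Zone $1,235,300; Garrison Ward $2,646,900; Central Township $1,336,900. Sum = $5,219,100.
Rounded total matches; no reconciliation needed.

Meridian Zone: $1,235,300 · Garrison Ward: $2,646,900 · Central Township: $1,336,900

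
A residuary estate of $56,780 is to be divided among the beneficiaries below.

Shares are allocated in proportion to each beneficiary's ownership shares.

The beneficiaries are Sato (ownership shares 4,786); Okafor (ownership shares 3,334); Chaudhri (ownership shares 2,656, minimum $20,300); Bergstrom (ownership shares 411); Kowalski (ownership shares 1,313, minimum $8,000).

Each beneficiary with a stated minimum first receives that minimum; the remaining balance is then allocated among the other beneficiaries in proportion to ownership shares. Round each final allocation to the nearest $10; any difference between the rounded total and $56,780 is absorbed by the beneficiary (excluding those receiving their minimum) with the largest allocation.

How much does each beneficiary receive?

Sato: $15,980 | Okafor: $11,130 | Chaudhri: $20,300 | Bergstrom: $1,370 | Kowalski: $8,000

Minimums first: Chaudhri $20,300; Kowalski $8,000. Remaining pool $28,480.
Remaining pool split over remaining ownership shares 8,531: Sato 15,977.64 → $15,980; Okafor 11,130.27 → $11,130; Bergstrom 1,372.09 → $1,370.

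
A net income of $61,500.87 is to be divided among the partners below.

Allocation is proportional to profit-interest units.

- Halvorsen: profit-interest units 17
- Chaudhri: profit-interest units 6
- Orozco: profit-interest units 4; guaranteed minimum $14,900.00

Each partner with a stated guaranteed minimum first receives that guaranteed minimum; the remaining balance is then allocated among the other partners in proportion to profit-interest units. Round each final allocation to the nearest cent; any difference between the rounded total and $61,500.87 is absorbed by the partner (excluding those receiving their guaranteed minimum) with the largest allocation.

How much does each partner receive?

Minimums first: Orozco $14,900.00. Residual $46,600.87.
Residual split over remaining profit-interest units 23: Halvorsen 34,444.1213 → $34,444.12; Chaudhri 12,156.7487 → $12,156.75.

Halvorsen: $34,444.12 | Chaudhri: $12,156.75 | Orozco: $14,900.00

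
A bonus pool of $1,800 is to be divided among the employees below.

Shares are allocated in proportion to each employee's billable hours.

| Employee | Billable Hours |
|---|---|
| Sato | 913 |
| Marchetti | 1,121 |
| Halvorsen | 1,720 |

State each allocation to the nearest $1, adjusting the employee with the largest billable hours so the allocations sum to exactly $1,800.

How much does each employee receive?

Sato: $438 | Marchetti: $538 | Halvorsen: $824

Billable hours total: 3,754.
Raw shares: Sato 913/3,754 × $1,800 = 437.77; Marchetti 1,121/3,754 × $1,800 = 537.51; Halvorsen 1,720/3,754 × $1,800 = 824.72.
After rounding ($1): Sato $438; Marchetti $538; Halvorsen $825. Sum = $1,801.
Difference $1,800 − $1,801 = −$1 applied to largest billable hours (Halvorsen): Halvorsen becomes $824.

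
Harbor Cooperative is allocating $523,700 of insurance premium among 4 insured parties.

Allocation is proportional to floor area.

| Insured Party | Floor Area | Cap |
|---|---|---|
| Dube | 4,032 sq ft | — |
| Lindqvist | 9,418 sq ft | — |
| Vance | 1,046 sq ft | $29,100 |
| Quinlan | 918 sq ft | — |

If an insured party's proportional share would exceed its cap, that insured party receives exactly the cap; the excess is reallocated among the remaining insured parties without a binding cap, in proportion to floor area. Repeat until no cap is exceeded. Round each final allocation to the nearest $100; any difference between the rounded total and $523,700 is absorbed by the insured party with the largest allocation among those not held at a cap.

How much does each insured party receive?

Dube: $138,800; Lindqvist: $324,200; Vance: $29,100; Quinlan: $31,600

Combined floor area = 15,414.
Pro-rata shares before constraints: Dube 136,989.65; Lindqvist 319,982.26; Vance 35,538.48; Quinlan 31,189.61.
Held at cap: Vance ($29,100); residual $494,600 reallocated over remaining floor area 14,368.
Redistributed shares: Dube 138,796.44 → $138,800; Lindqvist 324,202.59 → $324,200; Quinlan 31,600.97 → $31,600.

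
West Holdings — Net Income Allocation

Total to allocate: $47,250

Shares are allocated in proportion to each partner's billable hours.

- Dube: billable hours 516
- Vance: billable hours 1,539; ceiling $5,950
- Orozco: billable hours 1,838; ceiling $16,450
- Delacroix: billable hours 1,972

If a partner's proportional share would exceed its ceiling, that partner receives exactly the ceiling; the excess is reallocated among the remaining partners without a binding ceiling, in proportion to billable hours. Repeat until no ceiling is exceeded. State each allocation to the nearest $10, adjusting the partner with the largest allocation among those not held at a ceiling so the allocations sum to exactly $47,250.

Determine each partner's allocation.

Total billable hours = 5,865.
Proportional shares (ignoring caps): Dube 4,157.03; Vance 12,398.59; Orozco 14,807.42; Delacroix 15,886.96.
Held at cap: Vance ($5,950); residual $41,300 reallocated over remaining billable hours 4,326.
Held at cap: Orozco ($16,450); residual $24,850 reallocated over remaining billable hours 2,488.
Shares after redistribution: Dube 5,153.78 → $5,150; Delacroix 19,696.22 → $19,700.

Dube: $5,150; Vance: $5,950; Orozco: $16,450; Delacroix: $19,700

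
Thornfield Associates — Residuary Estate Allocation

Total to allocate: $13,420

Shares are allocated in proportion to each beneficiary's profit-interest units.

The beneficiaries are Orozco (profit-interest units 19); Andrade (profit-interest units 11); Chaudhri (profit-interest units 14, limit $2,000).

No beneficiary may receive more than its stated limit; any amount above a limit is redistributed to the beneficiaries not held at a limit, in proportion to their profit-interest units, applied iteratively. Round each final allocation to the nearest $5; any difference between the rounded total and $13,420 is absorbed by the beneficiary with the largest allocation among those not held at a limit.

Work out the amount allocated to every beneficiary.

Sum of profit-interest units: 44.
Proportional shares (ignoring caps): Orozco 5,795.00; Andrade 3,355.00; Chaudhri 4,270.00.
Capped: Chaudhri ($2,000); residual $11,420 reallocated over remaining profit-interest units 30.
Shares after redistribution: Orozco 7,232.67 → $7,235; Andrade 4,187.33 → $4,185.

Orozco: $7,235; Andrade: $4,185; Chaudhri: $2,000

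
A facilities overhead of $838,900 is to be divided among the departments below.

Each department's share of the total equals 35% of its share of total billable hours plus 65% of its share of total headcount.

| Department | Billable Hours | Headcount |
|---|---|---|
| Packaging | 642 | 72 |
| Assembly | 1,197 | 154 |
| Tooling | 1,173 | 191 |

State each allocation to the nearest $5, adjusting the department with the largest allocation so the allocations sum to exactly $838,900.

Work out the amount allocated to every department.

Totals — billable hours 3,012, headcount 417.
Combined weights (35% billable hours + 65% headcount): Packaging 0.1868; Assembly 0.3791; Tooling 0.4340.
Raw shares: Packaging 156,733.20; Assembly 318,061.88; Tooling 364,104.92.
Rounded to nearest $5: Packaging $156,735; Assembly $318,060; Tooling $364,105. Sum = $838,900.
No rounding difference to absorb.

Packaging: $156,735 · Assembly: $318,060 · Tooling: $364,105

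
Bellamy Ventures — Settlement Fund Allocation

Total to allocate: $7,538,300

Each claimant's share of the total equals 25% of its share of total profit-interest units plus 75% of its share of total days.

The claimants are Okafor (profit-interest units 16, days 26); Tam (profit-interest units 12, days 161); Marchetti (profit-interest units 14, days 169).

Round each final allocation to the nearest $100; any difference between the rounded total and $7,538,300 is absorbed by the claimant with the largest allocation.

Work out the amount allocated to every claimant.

Okafor: $1,130,800; Tam: $3,095,300; Marchetti: $3,312,200

Profit-interest units total 42; days total 356.
Combined weights (25% profit-interest units + 75% days): Okafor 0.1500; Tam 0.4106; Marchetti 0.4394.
Unrounded shares: Okafor 1,130,845.83; Tam 3,095,331.25; Marchetti 3,312,122.92.
After rounding ($100): Okafor $1,130,800; Tam $3,095,300; Marchetti $3,312,100. Sum = $7,538,200.
Difference $7,538,300 − $7,538,200 = +$100 applied to largest allocation (Marchetti): Marchetti becomes $3,312,200.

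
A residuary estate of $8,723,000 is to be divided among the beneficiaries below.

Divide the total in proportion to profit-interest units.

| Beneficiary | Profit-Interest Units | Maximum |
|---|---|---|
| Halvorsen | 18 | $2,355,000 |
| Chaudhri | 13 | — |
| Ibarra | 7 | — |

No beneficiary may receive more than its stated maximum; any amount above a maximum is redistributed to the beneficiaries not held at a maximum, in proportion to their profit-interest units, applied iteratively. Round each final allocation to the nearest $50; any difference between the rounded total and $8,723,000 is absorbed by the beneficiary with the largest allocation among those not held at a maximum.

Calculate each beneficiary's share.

Halvorsen: $2,355,000 | Chaudhri: $4,139,200 | Ibarra: $2,228,800

Combined profit-interest units = 38.
Unconstrained shares: Halvorsen 4,131,947.37; Chaudhri 2,984,184.21; Ibarra 1,606,868.42.
Cap binds for Halvorsen ($2,355,000); remaining pool $6,368,000 reallocated over remaining profit-interest units 20.
Remaining shares: Chaudhri 4,139,200.00 → $4,139,200; Ibarra 2,228,800.00 → $2,228,800.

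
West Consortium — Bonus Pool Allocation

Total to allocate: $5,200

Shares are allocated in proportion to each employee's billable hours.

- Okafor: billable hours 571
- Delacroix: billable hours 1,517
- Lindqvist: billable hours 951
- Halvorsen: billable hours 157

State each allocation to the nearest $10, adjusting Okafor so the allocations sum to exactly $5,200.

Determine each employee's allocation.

Okafor: $920; Delacroix: $2,470; Lindqvist: $1,550; Halvorsen: $260

Combined billable hours = 3,196.
Raw shares: Okafor 571/3,196 × $5,200 = 929.04; Delacroix 1,517/3,196 × $5,200 = 2,468.21; Lindqvist 951/3,196 × $5,200 = 1,547.31; Halvorsen 157/3,196 × $5,200 = 255.44.
After rounding ($10): Okafor $930; Delacroix $2,470; Lindqvist $1,550; Halvorsen $260. Sum = $5,210.
Difference $5,200 − $5,210 = −$10 applied to Okafor: Okafor becomes $920.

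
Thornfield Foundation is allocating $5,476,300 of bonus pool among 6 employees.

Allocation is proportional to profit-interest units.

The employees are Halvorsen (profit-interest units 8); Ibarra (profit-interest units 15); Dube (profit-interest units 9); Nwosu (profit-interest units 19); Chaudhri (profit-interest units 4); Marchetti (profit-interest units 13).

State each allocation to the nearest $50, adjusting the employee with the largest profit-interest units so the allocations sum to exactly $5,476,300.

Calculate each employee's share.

Combined profit-interest units = 8 + 15 + 9 + 19 + 4 + 13 = 68.
Pro-rata amounts: Halvorsen 644,270.59; Ibarra 1,208,007.35; Dube 724,804.41; Nwosu 1,530,142.65; Chaudhri 322,135.29; Marchetti 1,046,939.71.
Rounded to nearest $50: Halvorsen $644,250; Ibarra $1,208,000; Dube $724,800; Nwosu $1,530,150; Chaudhri $322,150; Marchetti $1,046,950. Sum = $5,476,300.
Sum already equals the total — no adjustment.

Halvorsen: $644,250 | Ibarra: $1,208,000 | Dube: $724,800 | Nwosu: $1,530,150 | Chaudhri: $322,150 | Marchetti: $1,046,950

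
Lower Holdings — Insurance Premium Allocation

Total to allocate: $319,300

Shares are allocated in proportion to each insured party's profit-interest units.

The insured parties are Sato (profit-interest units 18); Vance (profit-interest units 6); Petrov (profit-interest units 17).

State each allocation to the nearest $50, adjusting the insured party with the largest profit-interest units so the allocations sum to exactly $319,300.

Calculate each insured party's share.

Sato: $140,150; Vance: $46,750; Petrov: $132,400

Total profit-interest units = 41.
Raw shares: Sato 18/41 × $319,300 = 140,180.49; Vance 6/41 × $319,300 = 46,726.83; Petrov 17/41 × $319,300 = 132,392.68.
At nearest $50: Sato $140,200; Vance $46,750; Petrov $132,400. Sum = $319,350.
Difference $319,300 − $319,350 = −$50 applied to largest profit-interest units (Sato): Sato becomes $140,150.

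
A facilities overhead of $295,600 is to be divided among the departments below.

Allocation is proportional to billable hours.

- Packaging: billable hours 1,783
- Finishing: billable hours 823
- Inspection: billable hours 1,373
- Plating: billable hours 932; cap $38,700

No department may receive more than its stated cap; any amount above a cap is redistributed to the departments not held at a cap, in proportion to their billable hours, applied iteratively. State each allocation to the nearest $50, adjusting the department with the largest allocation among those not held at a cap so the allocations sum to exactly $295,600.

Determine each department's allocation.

Total billable hours = 4,911.
Pro-rata shares before constraints: Packaging 107,321.28; Finishing 49,537.53; Inspection 82,642.80; Plating 56,098.39.
Cap binds for Plating ($38,700); remaining pool $256,900 reallocated over remaining billable hours 3,979.
Redistributed shares: Packaging 115,117.54 → $115,100; Finishing 53,136.14 → $53,150; Inspection 88,646.32 → $88,650.

Packaging: $115,100; Finishing: $53,150; Inspection: $88,650; Plating: $38,700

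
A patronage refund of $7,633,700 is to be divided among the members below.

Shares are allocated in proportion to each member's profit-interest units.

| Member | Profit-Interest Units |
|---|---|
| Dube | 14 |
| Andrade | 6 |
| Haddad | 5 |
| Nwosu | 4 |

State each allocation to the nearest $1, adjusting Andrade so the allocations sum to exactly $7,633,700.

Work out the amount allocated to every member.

Dube: $3,685,234 | Andrade: $1,579,387 | Haddad: $1,316,155 | Nwosu: $1,052,924

Combined profit-interest units = 29.
Unrounded shares: Dube 14/29 × $7,633,700 = 3,685,234.48; Andrade 6/29 × $7,633,700 = 1,579,386.21; Haddad 5/29 × $7,633,700 = 1,316,155.17; Nwosu 4/29 × $7,633,700 = 1,052,924.14.
After rounding ($1): Dube $3,685,234; Andrade $1,579,386; Haddad $1,316,155; Nwosu $1,052,924. Sum = $7,633,699.
Difference $7,633,700 − $7,633,699 = +$1 applied to Andrade: Andrade becomes $1,579,387.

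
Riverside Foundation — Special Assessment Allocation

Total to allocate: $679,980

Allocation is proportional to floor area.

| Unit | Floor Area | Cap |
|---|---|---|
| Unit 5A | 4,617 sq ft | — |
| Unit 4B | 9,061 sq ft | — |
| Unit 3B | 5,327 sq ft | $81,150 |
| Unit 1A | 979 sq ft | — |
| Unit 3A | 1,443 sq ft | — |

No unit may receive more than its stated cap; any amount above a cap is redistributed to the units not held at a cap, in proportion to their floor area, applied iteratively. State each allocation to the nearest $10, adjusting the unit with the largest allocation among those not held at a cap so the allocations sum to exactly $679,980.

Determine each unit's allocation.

Unit 5A: $171,730 | Unit 4B: $337,020 | Unit 3B: $81,150 | Unit 1A: $36,410 | Unit 3A: $53,670

Total floor area = 21,427.
Proportional shares (ignoring caps): Unit 5A 146,519.24; Unit 4B 287,548.36; Unit 3B 169,050.89; Unit 1A 31,068.30; Unit 3A 45,793.21.
Cap binds for Unit 3B ($81,150); residual $598,830 reallocated over remaining floor area 16,100.
Remaining shares: Unit 5A 171,726.59 → $171,730; Unit 4B 337,018.55 → $337,020; Unit 1A 36,413.33 → $36,410; Unit 3A 53,671.53 → $53,670.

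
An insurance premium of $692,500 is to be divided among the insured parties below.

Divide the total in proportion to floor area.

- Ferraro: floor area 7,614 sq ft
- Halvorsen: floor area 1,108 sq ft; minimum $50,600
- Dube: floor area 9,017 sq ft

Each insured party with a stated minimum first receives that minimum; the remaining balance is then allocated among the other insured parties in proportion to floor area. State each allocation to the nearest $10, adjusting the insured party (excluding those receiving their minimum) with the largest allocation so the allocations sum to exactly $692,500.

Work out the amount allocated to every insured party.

Ferraro: $293,870 | Halvorsen: $50,600 | Dube: $348,030

Fund the minimums — Halvorsen $50,600. Balance $641,900.
Balance split over remaining floor area 16,631: Ferraro 293,874.49 → $293,870; Dube 348,025.51 → $348,030.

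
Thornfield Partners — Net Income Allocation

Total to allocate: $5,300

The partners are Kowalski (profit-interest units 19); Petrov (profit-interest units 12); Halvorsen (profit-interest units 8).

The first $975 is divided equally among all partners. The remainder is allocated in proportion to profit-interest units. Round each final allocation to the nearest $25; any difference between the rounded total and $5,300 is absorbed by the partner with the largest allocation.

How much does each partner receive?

$975 shared equally gives $325 per partner.
Remainder $4,325 by profit-interest units (total 39): Kowalski 2,107.05 → $2,100; Petrov 1,330.77 → $1,325; Halvorsen 887.18 → $875.
Rounding difference +$25 on remainder applied to Kowalski.
Totals: Kowalski $325 + $2,125 = $2,450; Petrov $325 + $1,325 = $1,650; Halvorsen $325 + $875 = $1,200.

Kowalski: $2,450; Petrov: $1,650; Halvorsen: $1,200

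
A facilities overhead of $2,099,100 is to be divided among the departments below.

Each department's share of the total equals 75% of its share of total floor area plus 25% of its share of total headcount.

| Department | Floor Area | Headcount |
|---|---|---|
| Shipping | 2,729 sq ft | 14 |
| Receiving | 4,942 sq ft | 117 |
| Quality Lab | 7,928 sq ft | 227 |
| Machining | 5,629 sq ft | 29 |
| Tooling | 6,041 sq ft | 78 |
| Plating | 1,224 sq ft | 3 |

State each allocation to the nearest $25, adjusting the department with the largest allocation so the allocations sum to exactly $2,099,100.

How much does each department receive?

Shipping: $166,475 · Receiving: $404,250 · Quality Lab: $692,600 · Machining: $343,525 · Tooling: $421,250 · Plating: $71,000

Totals — floor area 28,493, headcount 468.
Composite weights (75% floor area + 25% headcount): Shipping 0.0793; Receiving 0.1926; Quality Lab 0.3299; Machining 0.1637; Tooling 0.2007; Plating 0.0338.
Unrounded shares: Shipping 166,483.96; Receiving 404,254.30; Quality Lab 692,584.44; Machining 343,537.497; Tooling 421,246.14; Plating 70,993.67.
At nearest $25: Shipping $166,475; Receiving $404,250; Quality Lab $692,575; Machining $343,525; Tooling $421,250; Plating $71,000. Sum = $2,099,075.
Difference $2,099,100 − $2,099,075 = +$25 applied to largest allocation (Quality Lab): Quality Lab becomes $692,600.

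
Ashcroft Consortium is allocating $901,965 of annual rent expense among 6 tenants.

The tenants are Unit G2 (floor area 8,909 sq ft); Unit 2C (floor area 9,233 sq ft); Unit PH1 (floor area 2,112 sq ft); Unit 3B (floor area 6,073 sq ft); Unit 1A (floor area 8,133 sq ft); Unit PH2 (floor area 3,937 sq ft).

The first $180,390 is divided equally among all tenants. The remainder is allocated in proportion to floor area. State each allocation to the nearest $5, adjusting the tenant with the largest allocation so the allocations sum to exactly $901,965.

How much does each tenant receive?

Unit G2: $197,485; Unit 2C: $203,580; Unit PH1: $69,755; Unit 3B: $144,190; Unit 1A: $182,905; Unit PH2: $104,050

Equal tier: $180,390 ÷ 6 = $30,065 apiece.
Remainder $721,575 by floor area (total 38,397): Unit G2 167,422.24 → $167,420; Unit 2C 173,511.00 → $173,510; Unit PH1 39,689.73 → $39,690; Unit 3B 114,126.75 → $114,125; Unit 1A 152,839.27 → $152,840; Unit PH2 73,986.01 → $73,985.
Rounding difference +$5 on remainder applied to Unit 2C.
Totals: Unit G2 $30,065 + $167,420 = $197,485; Unit 2C $30,065 + $173,515 = $203,580; Unit PH1 $30,065 + $39,690 = $69,755; Unit 3B $30,065 + $114,125 = $144,190; Unit 1A $30,065 + $152,840 = $182,905; Unit PH2 $30,065 + $73,985 = $104,050.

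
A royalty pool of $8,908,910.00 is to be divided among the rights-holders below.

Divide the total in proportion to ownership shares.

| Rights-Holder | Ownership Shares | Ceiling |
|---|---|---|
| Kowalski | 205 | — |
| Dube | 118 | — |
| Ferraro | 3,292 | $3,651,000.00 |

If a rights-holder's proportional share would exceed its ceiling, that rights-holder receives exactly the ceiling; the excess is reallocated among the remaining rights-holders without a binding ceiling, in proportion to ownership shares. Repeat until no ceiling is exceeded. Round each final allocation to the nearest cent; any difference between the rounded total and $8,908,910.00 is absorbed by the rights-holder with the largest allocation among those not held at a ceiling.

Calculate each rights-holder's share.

Total ownership shares = 3,615.
Proportional shares (ignoring caps): Kowalski 505,207.8976; Dube 290,802.5947; Ferraro 8,112,899.5076.
Held at cap: Ferraro ($3,651,000.00); balance $5,257,910.00 reallocated over remaining ownership shares 323.
Remaining shares: Kowalski 3,337,063.6223 → $3,337,063.62; Dube 1,920,846.3777 → $1,920,846.38.

Kowalski: $3,337,063.62 | Dube: $1,920,846.38 | Ferraro: $3,651,000.00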